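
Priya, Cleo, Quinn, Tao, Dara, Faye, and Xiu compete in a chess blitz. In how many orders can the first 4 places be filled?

840

There are 7 choices for 1st place, 6 for 2nd, and so on down to 4 for position 4.
That gives 7 × 6 × 5 × 4 = 840.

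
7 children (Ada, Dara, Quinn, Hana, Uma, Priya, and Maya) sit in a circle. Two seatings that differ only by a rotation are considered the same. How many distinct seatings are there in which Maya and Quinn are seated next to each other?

Treat {Maya, Quinn} as one unit (2 internal orders) and seat the resulting 6 units around the table: (5)! circular arrangements.
So 2 × (5)! = 2 × 120 = 240.

240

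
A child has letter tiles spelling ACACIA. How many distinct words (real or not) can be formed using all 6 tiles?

60

Letter multiplicities in ACACIA: A×3, C×2, I×1.
Dividing 6! = 720 by 3!·2! = 12 for the repeated letters gives 60.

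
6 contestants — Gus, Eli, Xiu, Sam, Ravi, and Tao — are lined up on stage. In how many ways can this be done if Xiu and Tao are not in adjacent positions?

480

Of the 6! = 720 arrangements, those with Xiu and Tao adjacent number 2 × 5! = 240 (treat the pair as a block with 2 internal orders).
Complementary counting: 720 − 240 = 480.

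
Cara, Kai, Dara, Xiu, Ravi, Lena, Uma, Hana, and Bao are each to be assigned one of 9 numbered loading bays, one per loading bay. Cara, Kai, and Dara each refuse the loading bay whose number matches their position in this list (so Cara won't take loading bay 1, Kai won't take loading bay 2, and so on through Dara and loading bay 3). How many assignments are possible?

256320

Let Aᵢ (for i ∈ {1, 2, 3}) be the placements that put person i in their forbidden loading bay. Any j of these fix j positions, leaving (9−j)! ways to fill the rest, and there are C(3,j) ways to pick which j.
By inclusion–exclusion, the number of valid placements is Σ_{j=0}^{3} (−1)^j C(3,j)·(9−j)!.
Computing: 362880 − 120960 + 15120 − 720 = 256320.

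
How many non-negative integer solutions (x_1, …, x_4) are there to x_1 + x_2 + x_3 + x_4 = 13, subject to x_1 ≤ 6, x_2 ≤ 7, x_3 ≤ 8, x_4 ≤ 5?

266

Ignoring the caps, the number of non-negative solutions to x_1+…+x_4 = 13 is C(16,3) = 560.
Subtract solutions that violate a single cap (substitute x_i' = x_i − (cap_i+1)): x_1 ≥ 7 gives C(9,3) = 84; x_2 ≥ 8 gives C(8,3) = 56; x_3 ≥ 9 gives C(7,3) = 35; x_4 ≥ 6 gives C(10,3) = 120. Together 295.
Add back pairs where two caps are both exceeded: 0 + 0 + 1 + 0 + 0 + 0 = 1.
By inclusion–exclusion the count is 560 − 295 + 1 = 266.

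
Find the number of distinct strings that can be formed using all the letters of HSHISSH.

Letter multiplicities in HSHISSH: H×3, I×1, S×3.
So there are 7! / (3!·3!) = 140 distinguishable arrangements.

140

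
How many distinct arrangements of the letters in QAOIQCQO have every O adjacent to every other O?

840

Treat the 2 copies of O as a single block. The multiset to arrange is then {OO, A, C, I, Q, Q, Q}, 7 items in all.
That gives (7)!/(3!) = 840 arrangements.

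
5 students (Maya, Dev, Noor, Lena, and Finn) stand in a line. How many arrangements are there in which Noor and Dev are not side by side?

Of the 5! = 120 arrangements, those with Noor and Dev adjacent number 2 × 4! = 48 (treat the pair as a block with 2 internal orders).
Complementary counting: 120 − 48 = 72.

72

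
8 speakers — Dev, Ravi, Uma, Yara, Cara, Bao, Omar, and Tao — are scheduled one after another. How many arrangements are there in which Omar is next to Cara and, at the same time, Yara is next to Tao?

2880

Treat {Omar,Cara} as one block (2 orders) and {Yara,Tao} as another (2 orders).
That leaves 6 units to arrange: 2 × 2 × 6! = 4 × 720 = 2880.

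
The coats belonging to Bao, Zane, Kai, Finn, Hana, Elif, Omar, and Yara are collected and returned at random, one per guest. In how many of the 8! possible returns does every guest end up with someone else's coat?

14833

Count assignments avoiding every fixed point. For any j of the 8 guests fixed to their own coat, the other 8−j can be arranged in (8−j)! ways.
By inclusion–exclusion this is Σ_{j=0}^{8} (−1)^j C(8,j)·(8−j)!.
Computing: 40320 − 40320 + 20160 − 6720 + 1680 − 336 + 56 − 8 + 1 = 14833.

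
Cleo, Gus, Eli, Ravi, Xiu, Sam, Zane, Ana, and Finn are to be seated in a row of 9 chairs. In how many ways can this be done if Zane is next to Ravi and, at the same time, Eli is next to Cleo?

Treat {Zane,Ravi} as one block (2 orders) and {Eli,Cleo} as another (2 orders).
That leaves 7 units to arrange: 2 × 2 × 7! = 4 × 5040 = 20160.

20160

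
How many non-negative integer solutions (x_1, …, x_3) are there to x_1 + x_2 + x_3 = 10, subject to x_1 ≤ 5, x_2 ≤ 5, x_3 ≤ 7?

30

By stars and bars, unrestricted non-negative solutions to x_1+…+x_3 = 10 number C(10+2,2) = 66.
Subtract solutions that violate a single cap (substitute x_i' = x_i − (cap_i+1)): x_1 ≥ 6 gives C(6,2) = 15; x_2 ≥ 6 gives C(6,2) = 15; x_3 ≥ 8 gives C(4,2) = 6. Together 36.
No two caps can be exceeded simultaneously, so the pair terms are all 0.
By inclusion–exclusion the count is 66 − 36 + 0 = 30.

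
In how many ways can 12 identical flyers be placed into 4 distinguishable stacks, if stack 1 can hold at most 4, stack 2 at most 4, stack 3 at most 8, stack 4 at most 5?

Ignoring the caps, the number of non-negative solutions to x_1+…+x_4 = 12 is C(15,3) = 455.
Subtract solutions that violate a single cap (substitute x_i' = x_i − (cap_i+1)): x_1 ≥ 5 gives C(10,3) = 120; x_2 ≥ 5 gives C(10,3) = 120; x_3 ≥ 9 gives C(6,3) = 20; x_4 ≥ 6 gives C(9,3) = 84. Together 344.
Add back pairs where two caps are both exceeded: 10 + 0 + 4 + 0 + 4 + 0 = 18.
By inclusion–exclusion the count is 455 − 344 + 18 = 129.

129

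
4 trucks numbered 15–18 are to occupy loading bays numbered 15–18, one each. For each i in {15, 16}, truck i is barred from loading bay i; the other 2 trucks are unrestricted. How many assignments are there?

14

Let Aᵢ (for i ∈ {15, 16}) be the placements that put truck i in its forbidden loading bay. Any j of these fix j positions, leaving (4−j)! ways to fill the rest, and there are C(2,j) ways to pick which j.
By inclusion–exclusion, the number of valid placements is Σ_{j=0}^{2} (−1)^j C(2,j)·(4−j)!.
Computing: 24 − 12 + 2 = 14.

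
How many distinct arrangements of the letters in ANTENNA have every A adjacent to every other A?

120

Treat the 2 copies of A as a single block. The multiset to arrange is then {AA, E, N, N, N, T}, 6 items in all.
That gives (6)!/(3!) = 120 arrangements.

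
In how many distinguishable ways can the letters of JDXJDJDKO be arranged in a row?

10080

Letter multiplicities in JDXJDJDKO: D×3, J×3, K×1, O×1, X×1.
Dividing 9! = 362880 by 3!·3! = 36 for the repeated letters gives 10080.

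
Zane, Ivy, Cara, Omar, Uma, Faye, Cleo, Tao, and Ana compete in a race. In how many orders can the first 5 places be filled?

This is an ordered selection of 5 from 9: P(9,5).
That gives 9 × 8 × 7 × 6 × 5 = 15120.

15120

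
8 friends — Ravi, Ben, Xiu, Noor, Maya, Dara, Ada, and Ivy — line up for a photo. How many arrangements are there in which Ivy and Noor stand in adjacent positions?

10080

Glue Ivy and Noor into one block (2 internal orders), leaving 7 units to arrange in a row.
So the count is 2·(7)! = 10080.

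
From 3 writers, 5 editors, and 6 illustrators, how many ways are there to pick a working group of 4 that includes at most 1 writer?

Split by how many writers are chosen (0 through 1).
Sum: C(3,0)·C(11,4) + C(3,1)·C(11,3) = 330 + 495 = 825.

825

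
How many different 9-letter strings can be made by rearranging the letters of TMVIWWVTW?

15120

Letter multiplicities in TMVIWWVTW: I×1, M×1, T×2, V×2, W×3.
So there are 9! / (3!·2!·2!) = 15120 distinguishable arrangements.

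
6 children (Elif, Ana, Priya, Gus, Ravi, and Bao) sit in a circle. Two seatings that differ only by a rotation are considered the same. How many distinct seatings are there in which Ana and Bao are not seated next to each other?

Without the restriction there are (5)! = 120 seatings.
Seatings with Ana beside Bao: treat them as a block with 2 internal orders, giving 2 × (4)! = 48.
Subtracting, 120 − 48 = 72.

72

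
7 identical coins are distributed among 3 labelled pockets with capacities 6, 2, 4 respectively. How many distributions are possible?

Ignoring the caps, the number of non-negative solutions to x_1+…+x_3 = 7 is C(9,2) = 36.
Subtract solutions that violate a single cap (substitute x_i' = x_i − (cap_i+1)): x_1 ≥ 7 gives C(2,2) = 1; x_2 ≥ 3 gives C(6,2) = 15; x_3 ≥ 5 gives C(4,2) = 6. Together 22.
No two caps can be exceeded simultaneously, so the pair terms are all 0.
By inclusion–exclusion the count is 36 − 22 + 0 = 14.

14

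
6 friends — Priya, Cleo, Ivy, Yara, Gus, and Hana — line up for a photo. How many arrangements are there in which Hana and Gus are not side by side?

There are 6! = 720 arrangements in all. If Hana and Gus are adjacent, merging them into one block gives 2·(5)! = 240 arrangements.
Complementary counting: 720 − 240 = 480.

480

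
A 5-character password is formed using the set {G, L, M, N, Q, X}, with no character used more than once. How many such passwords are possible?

Choose and order 5 of the 6 symbols: the first character has 6 options, the next 5, and so on down to 2.
6 × 5 × 4 × 3 × 2 = 720.

720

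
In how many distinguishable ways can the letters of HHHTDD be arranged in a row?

HHHTDD has 6 letters with D appearing twice and H appearing 3 times.
Dividing 6! = 720 by 3!·2! = 12 for the repeated letters gives 60.

60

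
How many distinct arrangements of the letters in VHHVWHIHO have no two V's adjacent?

Total arrangements of VHHVWHIHO: 9!/(4!·2!) = 7560.
Arrangements with the V's together: treat VV as one letter, giving (8)!/(4!) = 1680.
Subtracting, 7560 − 1680 = 5880 arrangements keep the V's apart.

5880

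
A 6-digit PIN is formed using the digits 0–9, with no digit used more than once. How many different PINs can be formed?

This is a permutation of 6 out of 10: P(10,6) = 10!/4!.
That product is 10 × 9 × 8 × 7 × 6 × 5 = 151200.

151200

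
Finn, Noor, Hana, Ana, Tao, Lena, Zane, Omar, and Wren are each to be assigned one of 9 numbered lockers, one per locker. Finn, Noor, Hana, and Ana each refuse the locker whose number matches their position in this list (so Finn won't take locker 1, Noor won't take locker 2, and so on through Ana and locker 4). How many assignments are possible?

Let Aᵢ (for 1 ≤ i ≤ 4) be the placements that put person i in their forbidden locker. Any j of these fix j positions, leaving (9−j)! ways to fill the rest, and there are C(4,j) ways to pick which j.
By inclusion–exclusion, the number of valid placements is Σ_{j=0}^{4} (−1)^j C(4,j)·(9−j)!.
Computing: 362880 − 161280 + 30240 − 2880 + 120 = 229080.

229080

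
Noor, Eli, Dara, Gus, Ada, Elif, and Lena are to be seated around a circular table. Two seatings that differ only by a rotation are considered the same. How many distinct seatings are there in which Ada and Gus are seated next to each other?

Treat {Ada, Gus} as one unit (2 internal orders) and seat the resulting 6 units around the table: (5)! circular arrangements.
So 2 × (5)! = 2 × 120 = 240.

240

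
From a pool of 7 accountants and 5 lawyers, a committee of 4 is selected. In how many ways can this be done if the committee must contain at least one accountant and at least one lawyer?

With no constraint there are C(12,4) = 495 possible selections.
Subtract selections that omit an entire group: no accountants → C(5,4) = 5; no lawyers → C(7,4) = 35.
Both groups omitted at once is impossible, so 495 − 40 = 455.

455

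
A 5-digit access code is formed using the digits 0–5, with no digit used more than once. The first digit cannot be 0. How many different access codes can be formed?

The first digit has 6−1 = 5 choices (anything except 0).
The remaining 4 digits are filled from the other 5 symbols without repetition: 5 × 4 × 3 × 2 = 120.
Total: 5 × 120 = 600.

600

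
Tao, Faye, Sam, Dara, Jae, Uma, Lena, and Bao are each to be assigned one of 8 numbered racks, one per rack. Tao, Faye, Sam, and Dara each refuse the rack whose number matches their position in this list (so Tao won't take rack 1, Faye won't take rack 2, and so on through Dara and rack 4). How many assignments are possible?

24024

Let Aᵢ (for 1 ≤ i ≤ 4) be the placements that put person i in their forbidden rack. Any j of these fix j positions, leaving (8−j)! ways to fill the rest, and there are C(4,j) ways to pick which j.
By inclusion–exclusion, the number of valid placements is Σ_{j=0}^{4} (−1)^j C(4,j)·(8−j)!.
Computing: 40320 − 20160 + 4320 − 480 + 24 = 24024.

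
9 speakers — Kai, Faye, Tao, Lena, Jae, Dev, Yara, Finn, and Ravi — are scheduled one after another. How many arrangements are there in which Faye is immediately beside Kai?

80640

Glue Faye and Kai into one block (2 internal orders), leaving 8 units to arrange in a row.
So the count is 2·(8)! = 80640.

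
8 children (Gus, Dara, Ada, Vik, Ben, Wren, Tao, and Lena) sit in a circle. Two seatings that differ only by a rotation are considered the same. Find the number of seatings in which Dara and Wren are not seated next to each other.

Without the restriction there are (7)! = 5040 seatings.
Those with Dara next to Wren: fuse the pair into one unit and seat 7 units around a circle — 2·(6)! = 1440.
Subtracting, 5040 − 1440 = 3600.

3600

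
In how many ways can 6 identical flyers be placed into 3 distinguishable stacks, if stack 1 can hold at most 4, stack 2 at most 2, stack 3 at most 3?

Without the upper bounds there are C(8,2) = 28 ways to split 6 among 3 stacks.
Subtract solutions that violate a single cap (substitute x_i' = x_i − (cap_i+1)): x_1 ≥ 5 gives C(3,2) = 3; x_2 ≥ 3 gives C(5,2) = 10; x_3 ≥ 4 gives C(4,2) = 6. Together 19.
No two caps can be exceeded simultaneously, so the pair terms are all 0.
By inclusion–exclusion the count is 28 − 19 + 0 = 9.

9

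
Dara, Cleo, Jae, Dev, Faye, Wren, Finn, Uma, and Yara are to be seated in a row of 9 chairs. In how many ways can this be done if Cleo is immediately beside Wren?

80640

Treat {Cleo, Wren} as a single unit. There are 8 units to order, and the pair itself can be ordered 2 ways.
That gives 2 × 8! = 2 × 40320 = 80640.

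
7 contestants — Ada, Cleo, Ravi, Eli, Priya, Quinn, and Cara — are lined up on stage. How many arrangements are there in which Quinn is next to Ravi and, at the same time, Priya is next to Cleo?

480

Treat {Quinn,Ravi} as one block (2 orders) and {Priya,Cleo} as another (2 orders).
That leaves 5 units to arrange: 2 × 2 × 5! = 4 × 120 = 480.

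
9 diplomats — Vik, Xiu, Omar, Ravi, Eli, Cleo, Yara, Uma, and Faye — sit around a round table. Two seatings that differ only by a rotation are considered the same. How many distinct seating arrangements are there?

40320

Around a circle, 9 distinct people have 9!/9 = (8)! = 40320 rotationally distinct seatings.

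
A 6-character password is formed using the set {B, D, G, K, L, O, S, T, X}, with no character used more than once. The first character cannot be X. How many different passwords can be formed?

The first character has 9−1 = 8 choices (anything except X).
The remaining 5 characters are filled from the other 8 symbols without repetition: 8 × 7 × 6 × 5 × 4 = 6720.
Total: 8 × 6720 = 53760.

53760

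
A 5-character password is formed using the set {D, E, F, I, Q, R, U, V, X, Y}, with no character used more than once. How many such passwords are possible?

Choose and order 5 of the 10 symbols: the first character has 10 options, the next 9, and so on down to 6.
10 × 9 × 8 × 7 × 6 = 30240.

30240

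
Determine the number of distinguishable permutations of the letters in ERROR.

20

ERROR has 5 letters with R appearing 3 times.
The number of distinct arrangements is 5!/(3!) = 120/6 = 20.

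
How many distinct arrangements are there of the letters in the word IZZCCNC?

420

The 7 letters of IZZCCNC have repeats: C appearing 3 times and Z appearing twice.
The number of distinct arrangements is 7!/(3!·2!) = 5040/12 = 420.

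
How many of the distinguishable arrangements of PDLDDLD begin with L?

Fix L in the first position and arrange the remaining 6 letters.
Those 6 letters have D appearing 4 times, giving (6)!/(4!) = 30.

30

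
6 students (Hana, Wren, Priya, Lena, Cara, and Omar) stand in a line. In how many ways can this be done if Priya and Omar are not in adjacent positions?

Of the 6! = 720 arrangements, those with Priya and Omar adjacent number 2 × 5! = 240 (treat the pair as a block with 2 internal orders).
Complementary counting: 720 − 240 = 480.

480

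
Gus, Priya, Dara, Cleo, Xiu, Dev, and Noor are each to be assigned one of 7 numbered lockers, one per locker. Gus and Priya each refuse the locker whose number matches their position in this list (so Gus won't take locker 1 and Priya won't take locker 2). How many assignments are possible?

Let Aᵢ (for i ∈ {1, 2}) be the placements that put person i in their forbidden locker. Any j of these fix j positions, leaving (7−j)! ways to fill the rest, and there are C(2,j) ways to pick which j.
By inclusion–exclusion, the number of valid placements is Σ_{j=0}^{2} (−1)^j C(2,j)·(7−j)!.
Computing: 5040 − 1440 + 120 = 3720.

3720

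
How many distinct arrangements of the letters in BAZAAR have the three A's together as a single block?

24

Treat the 3 copies of A as a single block. The multiset to arrange is then {AAA, B, R, Z}, 4 items in all.
All 4 items are distinct, so there are (4)! = 24 arrangements.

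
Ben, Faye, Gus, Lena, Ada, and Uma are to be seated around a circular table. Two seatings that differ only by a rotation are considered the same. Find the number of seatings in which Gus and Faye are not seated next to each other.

72

All circular seatings of 6 people number (5)! = 120.
Seatings with Gus beside Faye: treat them as a block with 2 internal orders, giving 2 × (4)! = 48.
Subtracting, 120 − 48 = 72.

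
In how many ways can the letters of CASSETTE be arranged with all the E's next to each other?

1260

Treat the 2 copies of E as a single block. The multiset to arrange is then {EE, A, C, S, S, T, T}, 7 items in all.
That gives (7)!/(2!·2!) = 1260 arrangements.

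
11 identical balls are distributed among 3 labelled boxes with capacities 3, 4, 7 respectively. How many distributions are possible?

Ignoring the caps, the number of non-negative solutions to x_1+…+x_3 = 11 is C(13,2) = 78.
Subtract solutions that violate a single cap (substitute x_i' = x_i − (cap_i+1)): x_1 ≥ 4 gives C(9,2) = 36; x_2 ≥ 5 gives C(8,2) = 28; x_3 ≥ 8 gives C(5,2) = 10. Together 74.
Add back pairs where two caps are both exceeded: 6 + 0 + 0 = 6.
By inclusion–exclusion the count is 78 − 74 + 6 = 10.

10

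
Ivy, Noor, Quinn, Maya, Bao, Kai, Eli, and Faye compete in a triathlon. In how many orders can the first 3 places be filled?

There are 8 choices for 1st place, 7 for 2nd, and 6 for 3rd.
That gives 8 × 7 × 6 = 336.

336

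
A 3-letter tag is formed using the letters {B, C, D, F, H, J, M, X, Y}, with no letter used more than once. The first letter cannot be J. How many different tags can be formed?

The first letter has 9−1 = 8 choices (anything except J).
The remaining 2 letters are filled from the other 8 symbols without repetition: 8 × 7 = 56.
Total: 8 × 56 = 448.

448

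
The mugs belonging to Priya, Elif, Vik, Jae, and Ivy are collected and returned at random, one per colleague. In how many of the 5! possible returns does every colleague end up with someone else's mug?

44

Count assignments avoiding every fixed point. For any j of the 5 colleagues fixed to their own mug, the other 5−j can be arranged in (5−j)! ways.
By inclusion–exclusion this is Σ_{j=0}^{5} (−1)^j C(5,j)·(5−j)!.
Computing: 120 − 120 + 60 − 20 + 5 − 1 = 44.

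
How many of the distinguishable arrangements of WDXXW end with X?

With the last slot taken by X, it remains to arrange the other 4 letters (WDXW).
Those 4 letters have W appearing twice, giving (4)!/(2!) = 12.

12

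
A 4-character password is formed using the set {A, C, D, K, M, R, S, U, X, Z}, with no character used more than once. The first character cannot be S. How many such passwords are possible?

4536

The first character has 10−1 = 9 choices (anything except S).
The remaining 3 characters are filled from the other 9 symbols without repetition: 9 × 8 × 7 = 504.
Total: 9 × 504 = 4536.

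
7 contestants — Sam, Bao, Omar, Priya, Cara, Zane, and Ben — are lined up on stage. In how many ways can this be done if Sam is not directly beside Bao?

There are 7! = 5040 arrangements in all. If Sam and Bao are adjacent, merging them into one block gives 2·(6)! = 1440 arrangements.
So 5040 − 1440 = 3600 arrangements keep them apart.

3600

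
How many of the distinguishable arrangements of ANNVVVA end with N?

60

Fix N in the last position and arrange the remaining 6 letters.
Those 6 letters have A appearing twice and V appearing 3 times, giving (6)!/(3!·2!) = 60.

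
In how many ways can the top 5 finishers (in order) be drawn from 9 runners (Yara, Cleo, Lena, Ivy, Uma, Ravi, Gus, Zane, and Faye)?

15120

There are 9 choices for 1st place, 8 for 2nd, and so on down to 5 for position 5.
That gives 9 × 8 × 7 × 6 × 5 = 15120.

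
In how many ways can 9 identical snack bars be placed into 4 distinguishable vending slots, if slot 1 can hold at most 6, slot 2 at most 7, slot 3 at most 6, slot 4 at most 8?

195

By stars and bars, unrestricted non-negative solutions to x_1+…+x_4 = 9 number C(9+3,3) = 220.
Subtract solutions that violate a single cap (substitute x_i' = x_i − (cap_i+1)): x_1 ≥ 7 gives C(5,3) = 10; x_2 ≥ 8 gives C(4,3) = 4; x_3 ≥ 7 gives C(5,3) = 10; x_4 ≥ 9 gives C(3,3) = 1. Together 25.
No two caps can be exceeded simultaneously, so the pair terms are all 0.
By inclusion–exclusion the count is 220 − 25 + 0 = 195.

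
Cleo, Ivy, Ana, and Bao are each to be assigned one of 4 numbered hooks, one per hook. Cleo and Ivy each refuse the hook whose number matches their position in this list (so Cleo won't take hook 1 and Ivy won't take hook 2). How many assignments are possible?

Let Aᵢ (for i ∈ {1, 2}) be the placements that put person i in their forbidden hook. Any j of these fix j positions, leaving (4−j)! ways to fill the rest, and there are C(2,j) ways to pick which j.
By inclusion–exclusion, the number of valid placements is Σ_{j=0}^{2} (−1)^j C(2,j)·(4−j)!.
Computing: 24 − 12 + 2 = 14.

14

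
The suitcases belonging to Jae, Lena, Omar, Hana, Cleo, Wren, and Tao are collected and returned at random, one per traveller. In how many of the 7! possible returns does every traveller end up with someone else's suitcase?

1854

Let Aᵢ be the assignments in which traveller i gets their own suitcase. We want the size of the complement of A₁∪…∪A_7.
By inclusion–exclusion this is Σ_{j=0}^{7} (−1)^j C(7,j)·(7−j)!.
Computing: 5040 − 5040 + 2520 − 840 + 210 − 42 + 7 − 1 = 1854.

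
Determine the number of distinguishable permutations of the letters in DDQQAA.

90

The 6 letters of DDQQAA have repeats: A appearing twice, D appearing twice, and Q appearing twice.
So there are 6! / (2!·2!·2!) = 90 distinguishable arrangements.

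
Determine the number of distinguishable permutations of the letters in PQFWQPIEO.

The 9 letters of PQFWQPIEO have repeats: P appearing twice and Q appearing twice.
Dividing 9! = 362880 by 2!·2! = 4 for the repeated letters gives 90720.

90720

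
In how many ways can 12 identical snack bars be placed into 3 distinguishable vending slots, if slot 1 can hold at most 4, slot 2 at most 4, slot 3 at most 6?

Without the upper bounds there are C(14,2) = 91 ways to split 12 among 3 vending slots.
Subtract solutions that violate a single cap (substitute x_i' = x_i − (cap_i+1)): x_1 ≥ 5 gives C(9,2) = 36; x_2 ≥ 5 gives C(9,2) = 36; x_3 ≥ 7 gives C(7,2) = 21. Together 93.
Add back pairs where two caps are both exceeded: 6 + 1 + 1 = 8.
By inclusion–exclusion the count is 91 − 93 + 8 = 6.

6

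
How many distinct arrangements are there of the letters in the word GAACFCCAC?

2520

GAACFCCAC has 9 letters with A appearing 3 times and C appearing 4 times.
The number of distinct arrangements is 9!/(4!·3!) = 362880/144 = 2520.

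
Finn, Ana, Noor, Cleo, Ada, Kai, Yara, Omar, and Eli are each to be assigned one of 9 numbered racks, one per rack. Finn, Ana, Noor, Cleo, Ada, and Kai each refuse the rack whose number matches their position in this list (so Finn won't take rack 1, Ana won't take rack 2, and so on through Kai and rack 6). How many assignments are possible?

Let Aᵢ (for 1 ≤ i ≤ 6) be the placements that put person i in their forbidden rack. Any j of these fix j positions, leaving (9−j)! ways to fill the rest, and there are C(6,j) ways to pick which j.
By inclusion–exclusion, the number of valid placements is Σ_{j=0}^{6} (−1)^j C(6,j)·(9−j)!.
Computing: 362880 − 241920 + 75600 − 14400 + 1800 − 144 + 6 = 183822.

183822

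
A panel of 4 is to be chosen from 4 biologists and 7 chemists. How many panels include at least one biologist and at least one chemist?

294

Total 4-person selections from all 11: C(11,4) = 330.
Selections missing a whole group: no biologists → C(7,4) = 35; no chemists → C(4,4) = 1.
Both groups omitted at once is impossible, so 330 − 36 = 294.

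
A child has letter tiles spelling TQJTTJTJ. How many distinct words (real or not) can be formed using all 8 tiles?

280

TQJTTJTJ has 8 letters with J appearing 3 times and T appearing 4 times.
Dividing 8! = 40320 by 4!·3! = 144 for the repeated letters gives 280.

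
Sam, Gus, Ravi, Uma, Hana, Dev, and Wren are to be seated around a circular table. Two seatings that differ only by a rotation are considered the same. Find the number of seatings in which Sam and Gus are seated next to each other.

240

Treat {Sam, Gus} as one unit (2 internal orders) and seat the resulting 6 units around the table: (5)! circular arrangements.
So 2 × (5)! = 2 × 120 = 240.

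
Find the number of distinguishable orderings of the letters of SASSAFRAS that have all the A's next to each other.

210

Treat the 3 copies of A as a single block. The multiset to arrange is then {AAA, F, R, S, S, S, S}, 7 items in all.
That gives (7)!/(4!) = 210 arrangements.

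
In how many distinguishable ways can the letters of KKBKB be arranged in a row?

The 5 letters of KKBKB have repeats: B appearing twice and K appearing 3 times.
The number of distinct arrangements is 5!/(3!·2!) = 120/12 = 10.

10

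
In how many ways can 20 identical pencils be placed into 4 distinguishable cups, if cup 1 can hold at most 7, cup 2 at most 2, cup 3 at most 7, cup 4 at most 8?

By stars and bars, unrestricted non-negative solutions to x_1+…+x_4 = 20 number C(20+3,3) = 1771.
Subtract solutions that violate a single cap (substitute x_i' = x_i − (cap_i+1)): x_1 ≥ 8 gives C(15,3) = 455; x_2 ≥ 3 gives C(20,3) = 1140; x_3 ≥ 8 gives C(15,3) = 455; x_4 ≥ 9 gives C(14,3) = 364. Together 2414.
Add back pairs where two caps are both exceeded: 220 + 35 + 20 + 220 + 165 + 20 = 680.
Subtract triples: 4 + 1 + 0 + 1 = 6.
By inclusion–exclusion the count is 1771 − 2414 + 680 − 6 = 31.

31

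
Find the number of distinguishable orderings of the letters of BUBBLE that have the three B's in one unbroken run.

24

Treat the 3 copies of B as a single block. The multiset to arrange is then {BBB, E, L, U}, 4 items in all.
All 4 items are distinct, so there are (4)! = 24 arrangements.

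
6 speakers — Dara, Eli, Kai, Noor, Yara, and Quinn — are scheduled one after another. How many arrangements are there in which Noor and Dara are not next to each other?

There are 6! = 720 arrangements in all. If Noor and Dara are adjacent, merging them into one block gives 2·(5)! = 240 arrangements.
Complementary counting: 720 − 240 = 480.

480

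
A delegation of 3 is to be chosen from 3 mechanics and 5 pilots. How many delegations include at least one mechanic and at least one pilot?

Unrestricted: C(8,3) = 56 ways to pick any 3 of the 8.
Selections missing a whole group: no mechanics → C(5,3) = 10; no pilots → C(3,3) = 1.
Both groups omitted at once is impossible, so 56 − 11 = 45.

45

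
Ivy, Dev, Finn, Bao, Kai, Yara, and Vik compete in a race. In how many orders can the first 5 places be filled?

There are 7 choices for 1st place, 6 for 2nd, and so on down to 3 for position 5.
That gives 7 × 6 × 5 × 4 × 3 = 2520.

2520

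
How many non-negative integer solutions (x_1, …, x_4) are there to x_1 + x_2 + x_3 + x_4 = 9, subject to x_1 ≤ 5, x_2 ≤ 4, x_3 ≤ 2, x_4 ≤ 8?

Without the upper bounds there are C(12,3) = 220 ways to split 9 among 4 variables.
Subtract solutions that violate a single cap (substitute x_i' = x_i − (cap_i+1)): x_1 ≥ 6 gives C(6,3) = 20; x_2 ≥ 5 gives C(7,3) = 35; x_3 ≥ 3 gives C(9,3) = 84; x_4 ≥ 9 gives C(3,3) = 1. Together 140.
Add back pairs where two caps are both exceeded: 0 + 1 + 0 + 4 + 0 + 0 = 5.
By inclusion–exclusion the count is 220 − 140 + 5 = 85.

85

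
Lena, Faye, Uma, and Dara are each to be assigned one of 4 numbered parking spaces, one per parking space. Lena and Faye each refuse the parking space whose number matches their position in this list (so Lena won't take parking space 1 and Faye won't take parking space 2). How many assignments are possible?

Let Aᵢ (for i ∈ {1, 2}) be the placements that put person i in their forbidden parking space. Any j of these fix j positions, leaving (4−j)! ways to fill the rest, and there are C(2,j) ways to pick which j.
By inclusion–exclusion, the number of valid placements is Σ_{j=0}^{2} (−1)^j C(2,j)·(4−j)!.
Computing: 24 − 12 + 2 = 14.

14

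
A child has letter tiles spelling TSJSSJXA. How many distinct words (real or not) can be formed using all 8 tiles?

3360

The 8 letters of TSJSSJXA have repeats: J appearing twice and S appearing 3 times.
The number of distinct arrangements is 8!/(3!·2!) = 40320/12 = 3360.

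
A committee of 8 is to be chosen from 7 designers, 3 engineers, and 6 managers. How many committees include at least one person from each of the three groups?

Total 8-person selections from all 16: C(16,8) = 12870.
Subtract selections that omit an entire group: no designers → C(9,8) = 9; no engineers → C(13,8) = 1287; no managers → C(10,8) = 45.
Add back selections omitting two groups (i.e. drawn from a single group): C(7,8) + C(3,8) + C(6,8) = 0.
By inclusion–exclusion: 12870 − 1341 + 0 = 11529.

11529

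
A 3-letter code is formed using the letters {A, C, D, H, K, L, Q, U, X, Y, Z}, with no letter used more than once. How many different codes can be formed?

990

Choose and order 3 of the 11 symbols: the first letter has 11 options, the next 10, then 9.
That product is 11 × 10 × 9 = 990.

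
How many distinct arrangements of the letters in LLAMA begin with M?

Fix M in the first position and arrange the remaining 4 letters.
Those 4 letters have A appearing twice and L appearing twice, giving (4)!/(2!·2!) = 6.

6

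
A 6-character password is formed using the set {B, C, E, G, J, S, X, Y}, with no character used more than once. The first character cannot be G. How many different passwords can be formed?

The first character has 8−1 = 7 choices (anything except G).
The remaining 5 characters are filled from the other 7 symbols without repetition: 7 × 6 × 5 × 4 × 3 = 2520.
Total: 7 × 2520 = 17640.

17640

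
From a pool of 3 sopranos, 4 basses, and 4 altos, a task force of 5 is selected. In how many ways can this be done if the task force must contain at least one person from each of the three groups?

364

Unrestricted: C(11,5) = 462 ways to pick any 5 of the 11.
Selections missing a whole group: no sopranos → C(8,5) = 56; no basses → C(7,5) = 21; no altos → C(7,5) = 21.
Add back selections omitting two groups (i.e. drawn from a single group): C(3,5) + C(4,5) + C(4,5) = 0.
By inclusion–exclusion: 462 − 98 + 0 = 364.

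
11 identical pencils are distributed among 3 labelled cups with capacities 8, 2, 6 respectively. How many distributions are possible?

15

By stars and bars, unrestricted non-negative solutions to x_1+…+x_3 = 11 number C(11+2,2) = 78.
Subtract solutions that violate a single cap (substitute x_i' = x_i − (cap_i+1)): x_1 ≥ 9 gives C(4,2) = 6; x_2 ≥ 3 gives C(10,2) = 45; x_3 ≥ 7 gives C(6,2) = 15. Together 66.
Add back pairs where two caps are both exceeded: 0 + 0 + 3 = 3.
By inclusion–exclusion the count is 78 − 66 + 3 = 15.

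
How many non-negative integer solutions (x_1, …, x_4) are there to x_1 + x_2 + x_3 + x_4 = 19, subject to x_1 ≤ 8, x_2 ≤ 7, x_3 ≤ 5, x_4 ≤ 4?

55

Ignoring the caps, the number of non-negative solutions to x_1+…+x_4 = 19 is C(22,3) = 1540.
Subtract solutions that violate a single cap (substitute x_i' = x_i − (cap_i+1)): x_1 ≥ 9 gives C(13,3) = 286; x_2 ≥ 8 gives C(14,3) = 364; x_3 ≥ 6 gives C(16,3) = 560; x_4 ≥ 5 gives C(17,3) = 680. Together 1890.
Add back pairs where two caps are both exceeded: 10 + 35 + 56 + 56 + 84 + 165 = 406.
Subtract triples: 0 + 0 + 0 + 1 = 1.
By inclusion–exclusion the count is 1540 − 1890 + 406 − 1 = 55.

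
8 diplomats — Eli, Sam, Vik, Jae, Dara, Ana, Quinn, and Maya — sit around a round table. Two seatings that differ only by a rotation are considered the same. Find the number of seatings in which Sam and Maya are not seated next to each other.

All circular seatings of 8 people number (7)! = 5040.
Those with Sam next to Maya: fuse the pair into one unit and seat 7 units around a circle — 2·(6)! = 1440.
Subtracting, 5040 − 1440 = 3600.

3600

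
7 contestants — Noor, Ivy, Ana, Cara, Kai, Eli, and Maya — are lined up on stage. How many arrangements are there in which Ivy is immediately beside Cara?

1440

Glue Ivy and Cara into one block (2 internal orders), leaving 6 units to arrange in a row.
So the count is 2·(6)! = 1440.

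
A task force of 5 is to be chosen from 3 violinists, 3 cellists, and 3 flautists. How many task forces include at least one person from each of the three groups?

Total 5-person selections from all 9: C(9,5) = 126.
Subtract selections that omit an entire group: no violinists → C(6,5) = 6; no cellists → C(6,5) = 6; no flautists → C(6,5) = 6.
Add back selections omitting two groups (i.e. drawn from a single group): C(3,5) + C(3,5) + C(3,5) = 0.
By inclusion–exclusion: 126 − 18 + 0 = 108.

108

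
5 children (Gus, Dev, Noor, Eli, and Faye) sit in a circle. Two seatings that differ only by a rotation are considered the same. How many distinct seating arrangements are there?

24

Around a circle, 5 distinct people have 5!/5 = (4)! = 24 rotationally distinct seatings.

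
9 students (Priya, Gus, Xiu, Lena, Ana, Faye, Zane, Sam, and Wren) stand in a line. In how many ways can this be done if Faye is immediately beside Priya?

80640

Treat {Faye, Priya} as a single unit. There are 8 units to order, and the pair itself can be ordered 2 ways.
That gives 2 × 8! = 2 × 40320 = 80640.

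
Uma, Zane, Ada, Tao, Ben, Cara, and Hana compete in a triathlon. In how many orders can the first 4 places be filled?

There are 7 choices for 1st place, 6 for 2nd, and so on down to 4 for position 4.
That gives 7 × 6 × 5 × 4 = 840.

840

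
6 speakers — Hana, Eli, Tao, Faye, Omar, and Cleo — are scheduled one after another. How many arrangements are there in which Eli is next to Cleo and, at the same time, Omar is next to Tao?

96

Treat {Eli,Cleo} as one block (2 orders) and {Omar,Tao} as another (2 orders).
That leaves 4 units to arrange: 2 × 2 × 4! = 4 × 24 = 96.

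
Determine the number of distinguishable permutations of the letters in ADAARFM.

840

The 7 letters of ADAARFM have repeats: A appearing 3 times.
Dividing 7! = 5040 by 3! = 6 for the repeated letters gives 840.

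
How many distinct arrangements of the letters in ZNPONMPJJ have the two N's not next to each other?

35280

Total arrangements of ZNPONMPJJ: 9!/(2!·2!·2!) = 45360.
If the two N's are adjacent, glue them into one block, leaving 8 items to arrange: (8)!/(2!·2!) = 10080 ways.
Hence 45360 − 10080 = 35280.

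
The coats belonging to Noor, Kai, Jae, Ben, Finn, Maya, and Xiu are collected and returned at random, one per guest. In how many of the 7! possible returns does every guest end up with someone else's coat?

1854

Count assignments avoiding every fixed point. For any j of the 7 guests fixed to their own coat, the other 7−j can be arranged in (7−j)! ways.
By inclusion–exclusion this is Σ_{j=0}^{7} (−1)^j C(7,j)·(7−j)!.
Computing: 5040 − 5040 + 2520 − 840 + 210 − 42 + 7 − 1 = 1854.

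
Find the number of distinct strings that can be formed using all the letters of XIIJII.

Letter multiplicities in XIIJII: I×4, J×1, X×1.
The number of distinct arrangements is 6!/(4!) = 720/24 = 30.

30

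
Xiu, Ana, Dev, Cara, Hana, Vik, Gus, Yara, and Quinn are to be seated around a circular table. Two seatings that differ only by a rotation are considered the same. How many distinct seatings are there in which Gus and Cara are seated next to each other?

10080

Treat {Gus, Cara} as one unit (2 internal orders) and seat the resulting 8 units around the table: (7)! circular arrangements.
So 2 × (7)! = 2 × 5040 = 10080.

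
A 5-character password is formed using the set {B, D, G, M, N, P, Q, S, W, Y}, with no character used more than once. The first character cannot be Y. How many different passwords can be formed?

The first character has 10−1 = 9 choices (anything except Y).
The remaining 4 characters are filled from the other 9 symbols without repetition: 9 × 8 × 7 × 6 = 3024.
Total: 9 × 3024 = 27216.

27216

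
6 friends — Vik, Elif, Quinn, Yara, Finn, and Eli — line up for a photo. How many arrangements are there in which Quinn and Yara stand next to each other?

Glue Quinn and Yara into one block (2 internal orders), leaving 5 units to arrange in a row.
So the count is 2·(5)! = 240.

240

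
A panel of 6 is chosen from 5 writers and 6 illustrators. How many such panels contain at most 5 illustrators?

Split by how many illustrators are chosen (0 through 5).
Sum: C(6,0)·C(5,6) + C(6,1)·C(5,5) + C(6,2)·C(5,4) + C(6,3)·C(5,3) + C(6,4)·C(5,2) + C(6,5)·C(5,1) = 0 + 6 + 75 + 200 + 150 + 30 = 461.

461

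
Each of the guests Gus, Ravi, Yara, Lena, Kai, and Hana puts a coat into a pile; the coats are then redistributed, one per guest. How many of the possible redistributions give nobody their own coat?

Let Aᵢ be the assignments in which guest i gets their own coat. We want the size of the complement of A₁∪…∪A_6.
By inclusion–exclusion this is Σ_{j=0}^{6} (−1)^j C(6,j)·(6−j)!.
Computing: 720 − 720 + 360 − 120 + 30 − 6 + 1 = 265.

265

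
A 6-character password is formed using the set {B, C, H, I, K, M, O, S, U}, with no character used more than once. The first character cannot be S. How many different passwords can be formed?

The first character has 9−1 = 8 choices (anything except S).
The remaining 5 characters are filled from the other 8 symbols without repetition: 8 × 7 × 6 × 5 × 4 = 6720.
Total: 8 × 6720 = 53760.

53760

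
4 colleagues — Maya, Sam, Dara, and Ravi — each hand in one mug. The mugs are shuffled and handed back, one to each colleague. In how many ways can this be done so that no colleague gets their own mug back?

9

Count assignments avoiding every fixed point. For any j of the 4 colleagues fixed to their own mug, the other 4−j can be arranged in (4−j)! ways.
By inclusion–exclusion this is Σ_{j=0}^{4} (−1)^j C(4,j)·(4−j)!.
Computing: 24 − 24 + 12 − 4 + 1 = 9.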